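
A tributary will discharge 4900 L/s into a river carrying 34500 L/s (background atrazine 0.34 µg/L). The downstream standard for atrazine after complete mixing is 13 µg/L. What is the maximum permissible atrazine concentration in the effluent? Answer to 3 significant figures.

At the limit, (Qr·Cr + Qe·Cₑ)/(Qr + Qe) = 13:
Cₑ = (39400·13 − 34500·0.3400) / 4900 = 102.1 µg/L.

102 µg/L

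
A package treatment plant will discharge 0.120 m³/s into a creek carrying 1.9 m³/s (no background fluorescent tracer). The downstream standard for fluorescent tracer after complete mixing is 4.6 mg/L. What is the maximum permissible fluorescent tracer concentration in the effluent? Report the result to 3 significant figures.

77.4 mg/L

At the limit, (Qr·Cr + Qe·Cₑ)/(Qr + Qe) = 4.6:
Cₑ = (2.020·4.6 − 1.900·0) / 0.1200 = 77.43 mg/L.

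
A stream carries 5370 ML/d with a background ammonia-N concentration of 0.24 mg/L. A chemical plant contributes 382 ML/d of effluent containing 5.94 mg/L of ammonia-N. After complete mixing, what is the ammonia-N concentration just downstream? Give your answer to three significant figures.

0.619 mg/L

Mixed concentration C = ΣQC/ΣQ = (5370·0.2400 + 382.0·5.940) / 5752 = 3558/5752 = 0.6185 mg/L.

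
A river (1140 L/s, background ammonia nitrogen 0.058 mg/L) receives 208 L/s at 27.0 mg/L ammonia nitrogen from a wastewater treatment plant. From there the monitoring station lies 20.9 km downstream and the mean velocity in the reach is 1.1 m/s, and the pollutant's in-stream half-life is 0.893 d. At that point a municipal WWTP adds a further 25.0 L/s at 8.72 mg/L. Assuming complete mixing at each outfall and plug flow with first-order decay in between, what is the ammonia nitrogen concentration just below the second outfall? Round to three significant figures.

3.65 mg/L

Flow-weighted average: C = (1140·0.05800 + 208.0·27.00) / 1348 = 5682/1348 = 4.215 mg/L; combined flow 1348 L/s.
Travel time t = 20.9·1000 / 1.1 = 19000 s = 5.278 h.
Half-life 0.893 d → k = ln 2 / 0.893 = 0.7762 d⁻¹.
Applying C = C₀e^(−kt): 4.215 × 0.8431 = 3.554 mg/L.
Second outfall: C = (1348·3.554 + 25.00·8.720)/1373 = 3.648 mg/L.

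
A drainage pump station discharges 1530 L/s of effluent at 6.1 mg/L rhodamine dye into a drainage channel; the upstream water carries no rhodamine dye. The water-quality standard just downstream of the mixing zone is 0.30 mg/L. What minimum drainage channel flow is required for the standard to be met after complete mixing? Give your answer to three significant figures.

Set C_mix = 0.30: (Q·0 + 1530·6.100) / (Q + 1530) = 0.30
→ Q = 1530·(6.100 − 0.30)/(0.30 − 0) = 29580 L/s.

29600 L/s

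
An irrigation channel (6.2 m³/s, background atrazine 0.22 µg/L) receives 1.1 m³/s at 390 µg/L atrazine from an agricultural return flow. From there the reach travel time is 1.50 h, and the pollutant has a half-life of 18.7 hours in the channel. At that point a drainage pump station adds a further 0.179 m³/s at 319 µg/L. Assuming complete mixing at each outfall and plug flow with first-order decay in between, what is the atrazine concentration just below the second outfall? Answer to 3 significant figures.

62.1 µg/L

Mass balance: C = (6.200·0.2200 + 1.100·390.0) / 7.300 = 430.4/7.300 = 58.95 µg/L; combined flow 7.300 m³/s.
Half-life 18.7 h → k = ln 2 / 18.7 = 0.03707 h⁻¹ = 0.8896 d⁻¹.
Applying C = C₀e^(−kt): 58.95 × 0.9459 = 55.77 µg/L.
At the second outfall, C = (7.300·55.77 + 0.1790·319.0) / (7.300 + 0.1790) = 62.07 µg/L.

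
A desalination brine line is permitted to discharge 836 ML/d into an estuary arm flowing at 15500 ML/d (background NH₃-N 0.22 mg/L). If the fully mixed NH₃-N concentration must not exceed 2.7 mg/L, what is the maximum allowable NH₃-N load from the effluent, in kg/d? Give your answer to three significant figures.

Mass balance at the limit: 15500·0.2200 + 836.0·Cₑ = 16340·2.7 → Cₑ = 48.68 mg/L.
836.0 ML/d = 9.676 m³/s. Load = 9.676 m³/s × 48.68 g/m³ × 86 400 s/d = 40700 kg/d.

40700 kg/d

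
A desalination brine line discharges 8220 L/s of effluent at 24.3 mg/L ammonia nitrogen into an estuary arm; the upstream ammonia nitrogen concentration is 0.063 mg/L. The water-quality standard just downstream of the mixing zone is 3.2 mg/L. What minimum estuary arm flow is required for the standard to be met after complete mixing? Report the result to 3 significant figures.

Set C_mix = 3.2: (Q·0.06300 + 8220·24.30) / (Q + 8220) = 3.2
→ Q = 8220·(24.30 − 3.2)/(3.2 − 0.06300) = 55290 L/s.

55300 L/s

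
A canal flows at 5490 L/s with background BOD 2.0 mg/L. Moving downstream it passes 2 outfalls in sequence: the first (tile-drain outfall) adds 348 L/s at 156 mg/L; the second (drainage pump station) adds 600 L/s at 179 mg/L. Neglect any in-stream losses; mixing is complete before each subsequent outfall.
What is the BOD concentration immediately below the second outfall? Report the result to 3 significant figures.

26.8 mg/L

After outfall 1: Q = 5490 + 348.0 = 5838 L/s; C = (5490·2.000 + 348.0·156.0)/5838 = 11.18 mg/L.
After outfall 2: Q = 5838 + 600.0 = 6438 L/s; C = (5838·11.18 + 600.0·179.0)/6438 = 26.82 mg/L.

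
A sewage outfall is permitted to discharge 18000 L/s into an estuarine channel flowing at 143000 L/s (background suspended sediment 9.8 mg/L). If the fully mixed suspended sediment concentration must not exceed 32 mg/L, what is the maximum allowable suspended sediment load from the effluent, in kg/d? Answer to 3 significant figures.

324000 kg/d

Mass balance at the limit: 143000·9.800 + 18000·Cₑ = 161000·32 → Cₑ = 208.4 mg/L.
18000 L/s = 18.00 m³/s. Load = 18.00 m³/s × 208.4 g/m³ × 86 400 s/d = 324100 kg/d.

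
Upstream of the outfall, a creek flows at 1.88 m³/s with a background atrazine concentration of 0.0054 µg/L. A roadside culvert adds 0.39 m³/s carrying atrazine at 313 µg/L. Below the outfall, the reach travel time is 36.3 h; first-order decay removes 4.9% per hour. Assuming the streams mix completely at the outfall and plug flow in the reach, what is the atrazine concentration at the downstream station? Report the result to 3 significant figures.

8.68 µg/L

Flow-weighted average: C = (1.880·0.005400 + 0.3900·313.0) / 2.270 = 122.1/2.270 = 53.78 µg/L.
4.9%/h lost → k = −ln(1 − 0.049) = 0.05024 h⁻¹.
Decay over the reach: 53.78·exp(−kt) = 53.78·0.1614 = 8.681 µg/L.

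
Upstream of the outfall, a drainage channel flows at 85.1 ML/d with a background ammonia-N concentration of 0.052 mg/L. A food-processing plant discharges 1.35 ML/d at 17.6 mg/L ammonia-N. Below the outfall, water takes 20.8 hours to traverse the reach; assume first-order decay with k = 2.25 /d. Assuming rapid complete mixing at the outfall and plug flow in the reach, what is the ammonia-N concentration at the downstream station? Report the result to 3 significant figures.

0.0464 mg/L

Conservation of mass: C = (85.10·0.05200 + 1.350·17.60) / 86.45 = 28.19/86.45 = 0.3260 mg/L.
Applying C = C₀e^(−kt): 0.3260 × 0.1423 = 0.04639 mg/L.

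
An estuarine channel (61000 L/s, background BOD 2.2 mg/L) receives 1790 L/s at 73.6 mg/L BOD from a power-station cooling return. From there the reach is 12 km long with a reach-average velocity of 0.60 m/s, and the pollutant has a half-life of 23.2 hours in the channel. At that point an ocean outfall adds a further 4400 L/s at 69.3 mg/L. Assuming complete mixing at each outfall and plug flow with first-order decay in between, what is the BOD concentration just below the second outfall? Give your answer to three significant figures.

Mixed concentration C = ΣQC/ΣQ = (61000·2.200 + 1790·73.60) / 62790 = 265900/62790 = 4.235 mg/L; combined flow 62790 L/s.
Travel time t = 12·1000 / 0.60 = 20000 s = 5.556 h.
Half-life 23.2 h → k = ln 2 / 23.2 = 0.02988 h⁻¹ = 0.7170 d⁻¹.
After decay, C = 4.235 × e^(−kt) = 4.235 × 0.8471 = 3.588 mg/L.
At the second outfall, C = (62790·3.588 + 4400·69.30) / (62790 + 4400) = 7.891 mg/L.

7.89 mg/L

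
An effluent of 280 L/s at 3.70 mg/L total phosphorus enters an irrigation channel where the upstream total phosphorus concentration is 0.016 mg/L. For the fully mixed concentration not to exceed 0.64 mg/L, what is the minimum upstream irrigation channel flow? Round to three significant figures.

Set C_mix = 0.64: (Q·0.01600 + 280.0·3.700) / (Q + 280.0) = 0.64
→ Q = 280.0·(3.700 − 0.64)/(0.64 − 0.01600) = 1373 L/s.

1370 L/s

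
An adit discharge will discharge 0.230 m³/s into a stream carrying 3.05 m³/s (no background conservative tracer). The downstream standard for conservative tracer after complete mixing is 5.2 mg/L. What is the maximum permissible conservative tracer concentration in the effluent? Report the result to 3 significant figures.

At the limit, (Qr·Cr + Qe·Cₑ)/(Qr + Qe) = 5.2:
Cₑ = (3.280·5.2 − 3.050·0) / 0.2300 = 74.16 mg/L.

74.2 mg/L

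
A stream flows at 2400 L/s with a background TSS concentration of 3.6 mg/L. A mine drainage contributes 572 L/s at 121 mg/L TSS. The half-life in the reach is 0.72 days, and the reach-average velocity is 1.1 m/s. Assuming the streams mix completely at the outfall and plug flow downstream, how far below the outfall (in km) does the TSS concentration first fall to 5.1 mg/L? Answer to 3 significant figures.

162 km

Mixed concentration C = ΣQC/ΣQ = (2400·3.600 + 572.0·121.0) / 2972 = 77850/2972 = 26.20 mg/L.
Half-life 0.72 d → k = ln 2 / 0.72 = 0.9627 d⁻¹.
Set 26.20·exp(−k·t) = 5.1 → t = ln(26.20/5.1)/k = 146900 s = 40.79 h.
Distance = v·t = 1.1·146900 = 161500 m = 161.5 km.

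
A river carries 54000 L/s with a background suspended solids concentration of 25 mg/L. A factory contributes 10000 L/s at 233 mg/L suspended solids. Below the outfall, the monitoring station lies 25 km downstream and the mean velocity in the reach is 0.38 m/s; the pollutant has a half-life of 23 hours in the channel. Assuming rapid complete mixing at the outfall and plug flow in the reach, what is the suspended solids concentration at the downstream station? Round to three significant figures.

Flow-weighted average: C = (54000·25.00 + 10000·233.0) / 64000 = 3680000/64000 = 57.50 mg/L.
Travel time t = 25·1000 / 0.38 = 65790 s = 18.27 h.
Half-life 23 h → k = ln 2 / 23 = 0.03014 h⁻¹ = 0.7233 d⁻¹.
First-order decay: C = 57.50·exp(−k·t) = 57.50·0.5765 = 33.15 mg/L.

33.1 mg/L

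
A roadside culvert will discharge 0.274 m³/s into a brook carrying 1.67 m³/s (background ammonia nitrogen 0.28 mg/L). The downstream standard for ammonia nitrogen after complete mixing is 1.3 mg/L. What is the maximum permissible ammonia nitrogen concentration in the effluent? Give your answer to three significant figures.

7.52 mg/L

At the limit, (Qr·Cr + Qe·Cₑ)/(Qr + Qe) = 1.3:
Cₑ = (1.944·1.3 − 1.670·0.2800) / 0.2740 = 7.517 mg/L.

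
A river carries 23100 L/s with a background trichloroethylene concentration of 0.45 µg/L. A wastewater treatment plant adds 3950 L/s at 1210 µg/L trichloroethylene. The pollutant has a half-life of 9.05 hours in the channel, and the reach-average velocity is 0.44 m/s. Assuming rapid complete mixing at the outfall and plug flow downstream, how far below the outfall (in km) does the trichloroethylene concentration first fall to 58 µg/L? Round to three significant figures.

23.1 km

Mixed concentration C = ΣQC/ΣQ = (23100·0.4500 + 3950·1210) / 27050 = 4790000/27050 = 177.1 µg/L.
Half-life 9.05 h → k = ln 2 / 9.05 = 0.07659 h⁻¹ = 1.838 d⁻¹.
Set 177.1·exp(−k·t) = 58 → t = ln(177.1/58)/k = 52460 s = 14.57 h.
Distance = v·t = 0.44·52460 = 23080 m = 23.08 km.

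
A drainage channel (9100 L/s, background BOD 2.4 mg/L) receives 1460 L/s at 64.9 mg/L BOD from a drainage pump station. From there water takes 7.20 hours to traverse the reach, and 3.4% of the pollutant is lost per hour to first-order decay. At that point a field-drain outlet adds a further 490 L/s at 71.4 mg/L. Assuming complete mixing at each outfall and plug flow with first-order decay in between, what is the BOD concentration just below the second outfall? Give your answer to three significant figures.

11.4 mg/L

Mixed concentration C = ΣQC/ΣQ = (9100·2.400 + 1460·64.90) / 10560 = 116600/10560 = 11.04 mg/L; combined flow 10560 L/s.
3.4%/h lost → k = −ln(1 − 0.034) = 0.03459 h⁻¹.
Applying C = C₀e^(−kt): 11.04 × 0.7795 = 8.607 mg/L.
Second outfall: C = (10560·8.607 + 490.0·71.40)/11050 = 11.39 mg/L.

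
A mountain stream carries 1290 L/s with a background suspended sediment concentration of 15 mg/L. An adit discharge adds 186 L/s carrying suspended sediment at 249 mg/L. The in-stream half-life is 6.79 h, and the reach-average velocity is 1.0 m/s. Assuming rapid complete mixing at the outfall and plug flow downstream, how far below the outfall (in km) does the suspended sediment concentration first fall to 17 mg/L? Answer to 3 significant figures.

Flow-weighted average: C = (1290·15.00 + 186.0·249.0) / 1476 = 65660/1476 = 44.49 mg/L.
Half-life 6.79 h → k = ln 2 / 6.79 = 0.1021 h⁻¹ = 2.450 d⁻¹.
Set 44.49·exp(−k·t) = 17 → t = ln(44.49/17)/k = 33930 s = 9.424 h.
Distance = v·t = 1.0·33930 = 33930 m = 33.93 km.

33.9 km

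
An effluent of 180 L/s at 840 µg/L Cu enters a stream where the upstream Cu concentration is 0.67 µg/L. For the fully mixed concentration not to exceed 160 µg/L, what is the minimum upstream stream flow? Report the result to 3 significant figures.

768 L/s

Set C_mix = 160: (Q·0.6700 + 180.0·840.0) / (Q + 180.0) = 160
→ Q = 180.0·(840.0 − 160)/(160 − 0.6700) = 768.2 L/s.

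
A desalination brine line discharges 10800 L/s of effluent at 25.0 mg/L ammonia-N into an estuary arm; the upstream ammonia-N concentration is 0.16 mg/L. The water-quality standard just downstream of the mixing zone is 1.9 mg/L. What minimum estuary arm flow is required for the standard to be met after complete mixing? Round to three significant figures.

Set C_mix = 1.9: (Q·0.1600 + 10800·25.00) / (Q + 10800) = 1.9
→ Q = 10800·(25.00 − 1.9)/(1.9 − 0.1600) = 143400 L/s.

143000 L/s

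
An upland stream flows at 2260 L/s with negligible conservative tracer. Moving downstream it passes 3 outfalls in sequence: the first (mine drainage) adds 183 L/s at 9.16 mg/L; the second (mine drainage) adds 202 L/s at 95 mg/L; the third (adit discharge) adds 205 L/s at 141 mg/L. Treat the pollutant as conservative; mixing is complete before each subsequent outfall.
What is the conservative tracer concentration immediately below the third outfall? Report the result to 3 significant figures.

17.5 mg/L

Outfall 1: combined Q = 2443 L/s; C = (2260·0 + 183.0·9.160)/2443 = 0.6862 mg/L.
Outfall 2: combined Q = 2645 L/s; C = (2443·0.6862 + 202.0·95.00)/2645 = 7.889 mg/L.
Outfall 3: combined Q = 2850 L/s; C = (2645·7.889 + 205.0·141.0)/2850 = 17.46 mg/L.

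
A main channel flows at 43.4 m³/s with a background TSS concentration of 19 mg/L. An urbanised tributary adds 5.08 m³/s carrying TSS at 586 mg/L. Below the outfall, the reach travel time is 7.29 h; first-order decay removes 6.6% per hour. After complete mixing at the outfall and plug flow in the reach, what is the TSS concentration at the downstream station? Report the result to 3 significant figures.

After mixing, C = (43.40·19.00 + 5.080·586.0) / 48.48 = 3801/48.48 = 78.41 mg/L.
6.6%/h lost → k = −ln(1 − 0.066) = 0.06828 h⁻¹.
Applying C = C₀e^(−kt): 78.41 × 0.6079 = 47.67 mg/L.

47.7 mg/L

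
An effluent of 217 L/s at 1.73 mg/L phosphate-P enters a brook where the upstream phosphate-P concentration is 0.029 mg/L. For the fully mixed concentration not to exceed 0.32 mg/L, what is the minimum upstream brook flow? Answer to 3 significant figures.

1050 L/s

Set C_mix = 0.32: (Q·0.02900 + 217.0·1.730) / (Q + 217.0) = 0.32
→ Q = 217.0·(1.730 − 0.32)/(0.32 − 0.02900) = 1051 L/s.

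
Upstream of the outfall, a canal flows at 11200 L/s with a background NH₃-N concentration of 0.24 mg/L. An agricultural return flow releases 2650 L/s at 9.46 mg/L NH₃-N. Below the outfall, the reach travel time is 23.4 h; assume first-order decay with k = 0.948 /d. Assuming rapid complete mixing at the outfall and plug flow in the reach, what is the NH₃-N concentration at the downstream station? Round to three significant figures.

0.795 mg/L

After mixing, C = (11200·0.2400 + 2650·9.460) / 13850 = 27760/13850 = 2.004 mg/L.
Decay over the reach: 2.004·exp(−kt) = 2.004·0.3968 = 0.7953 mg/L.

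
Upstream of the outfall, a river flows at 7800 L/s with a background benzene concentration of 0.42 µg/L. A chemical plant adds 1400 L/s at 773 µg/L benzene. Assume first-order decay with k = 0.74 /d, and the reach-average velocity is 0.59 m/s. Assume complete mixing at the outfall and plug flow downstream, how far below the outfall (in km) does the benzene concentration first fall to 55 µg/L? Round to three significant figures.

52.6 km

After mixing, C = (7800·0.4200 + 1400·773.0) / 9200 = 1085000/9200 = 118.0 µg/L.
Set 118.0·exp(−k·t) = 55 → t = ln(118.0/55)/k = 89110 s = 24.75 h.
Distance = v·t = 0.59·89110 = 52580 m = 52.58 km.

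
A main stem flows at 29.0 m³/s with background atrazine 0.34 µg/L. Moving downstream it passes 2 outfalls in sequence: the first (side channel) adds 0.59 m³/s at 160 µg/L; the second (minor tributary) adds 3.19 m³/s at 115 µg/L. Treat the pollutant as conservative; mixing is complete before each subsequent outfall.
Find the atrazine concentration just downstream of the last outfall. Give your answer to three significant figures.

14.4 µg/L

After outfall 1: Q = 29.00 + 0.5900 = 29.59 m³/s; C = (29.00·0.3400 + 0.5900·160.0)/29.59 = 3.523 µg/L.
After outfall 2: Q = 29.59 + 3.190 = 32.78 m³/s; C = (29.59·3.523 + 3.190·115.0)/32.78 = 14.37 µg/L.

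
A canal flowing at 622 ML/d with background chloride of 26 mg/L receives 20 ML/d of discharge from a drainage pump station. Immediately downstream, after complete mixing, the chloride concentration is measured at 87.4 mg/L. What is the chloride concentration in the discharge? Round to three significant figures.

Mass balance: 622.0·26.00 + 20.00·Cₑ = 642.0·87.40
→ Cₑ = (642.0·87.40 − 622.0·26.00) / 20.00 = 1997 mg/L.

2000 mg/L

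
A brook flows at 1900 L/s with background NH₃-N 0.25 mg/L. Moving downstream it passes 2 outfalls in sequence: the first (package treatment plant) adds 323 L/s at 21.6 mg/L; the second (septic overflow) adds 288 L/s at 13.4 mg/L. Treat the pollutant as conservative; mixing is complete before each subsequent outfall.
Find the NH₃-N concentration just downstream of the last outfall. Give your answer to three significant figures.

4.50 mg/L

Below outfall 1: Q → 2223 L/s, C = (1900·0.2500 + 323.0·21.60)/2223 = 3.352 mg/L.
Below outfall 2: Q → 2511 L/s, C = (2223·3.352 + 288.0·13.40)/2511 = 4.505 mg/L.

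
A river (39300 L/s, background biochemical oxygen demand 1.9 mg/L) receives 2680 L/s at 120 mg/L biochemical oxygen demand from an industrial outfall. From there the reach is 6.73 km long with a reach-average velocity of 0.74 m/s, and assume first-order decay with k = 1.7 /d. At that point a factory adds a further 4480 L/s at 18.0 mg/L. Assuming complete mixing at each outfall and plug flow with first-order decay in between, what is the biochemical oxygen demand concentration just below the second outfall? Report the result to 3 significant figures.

Conservation of mass: C = (39300·1.900 + 2680·120.0) / 41980 = 396300/41980 = 9.439 mg/L; combined flow 41980 L/s.
Travel time t = 6.73·1000 / 0.74 = 9095 s = 2.526 h.
Applying C = C₀e^(−kt): 9.439 × 0.8362 = 7.893 mg/L.
At the second outfall, C = (41980·7.893 + 4480·18.00) / (41980 + 4480) = 8.867 mg/L.

8.87 mg/L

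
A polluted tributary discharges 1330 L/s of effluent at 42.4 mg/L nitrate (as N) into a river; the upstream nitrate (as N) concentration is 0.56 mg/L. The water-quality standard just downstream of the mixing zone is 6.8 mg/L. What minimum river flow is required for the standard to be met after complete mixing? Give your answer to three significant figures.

7590 L/s

Set C_mix = 6.8: (Q·0.5600 + 1330·42.40) / (Q + 1330) = 6.8
→ Q = 1330·(42.40 − 6.8)/(6.8 − 0.5600) = 7588 L/s.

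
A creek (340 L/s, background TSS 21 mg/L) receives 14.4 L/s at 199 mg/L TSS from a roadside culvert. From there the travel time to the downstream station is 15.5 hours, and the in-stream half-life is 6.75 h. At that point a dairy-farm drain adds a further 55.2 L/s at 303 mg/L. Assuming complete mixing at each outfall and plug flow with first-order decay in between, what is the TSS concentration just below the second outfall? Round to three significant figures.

45.8 mg/L

Mixed concentration C = ΣQC/ΣQ = (340.0·21.00 + 14.40·199.0) / 354.4 = 10010/354.4 = 28.23 mg/L; combined flow 354.4 L/s.
Half-life 6.75 h → k = ln 2 / 6.75 = 0.1027 h⁻¹ = 2.465 d⁻¹.
Decay over the reach: 28.23·exp(−kt) = 28.23·0.2036 = 5.748 mg/L.
Second outfall: C = (354.4·5.748 + 55.20·303.0)/409.6 = 45.81 mg/L.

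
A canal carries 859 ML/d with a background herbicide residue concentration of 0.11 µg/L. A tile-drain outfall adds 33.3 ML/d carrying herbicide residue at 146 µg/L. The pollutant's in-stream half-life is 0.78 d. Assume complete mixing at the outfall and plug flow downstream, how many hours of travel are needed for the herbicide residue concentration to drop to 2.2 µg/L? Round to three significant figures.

After mixing, C = (859.0·0.1100 + 33.30·146.0) / 892.3 = 4956/892.3 = 5.555 µg/L.
Half-life 0.78 d → k = ln 2 / 0.78 = 0.8887 d⁻¹.
5.555·exp(−k·t) = 2.2 → t = ln(5.555/2.2)/k = 90050 s = 25.01 h.

25.0 h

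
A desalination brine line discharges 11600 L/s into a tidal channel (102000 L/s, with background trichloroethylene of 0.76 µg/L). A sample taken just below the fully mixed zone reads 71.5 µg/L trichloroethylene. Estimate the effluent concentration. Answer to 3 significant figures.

Mass balance: 102000·0.7600 + 11600·Cₑ = 113600·71.50
→ Cₑ = (113600·71.50 − 102000·0.7600) / 11600 = 693.5 µg/L.

694 µg/L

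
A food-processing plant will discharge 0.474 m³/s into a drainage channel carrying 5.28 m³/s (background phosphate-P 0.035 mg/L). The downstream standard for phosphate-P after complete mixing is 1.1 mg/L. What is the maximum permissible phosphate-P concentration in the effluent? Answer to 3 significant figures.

13.0 mg/L

At the limit, (Qr·Cr + Qe·Cₑ)/(Qr + Qe) = 1.1:
Cₑ = (5.754·1.1 − 5.280·0.03500) / 0.4740 = 12.96 mg/L.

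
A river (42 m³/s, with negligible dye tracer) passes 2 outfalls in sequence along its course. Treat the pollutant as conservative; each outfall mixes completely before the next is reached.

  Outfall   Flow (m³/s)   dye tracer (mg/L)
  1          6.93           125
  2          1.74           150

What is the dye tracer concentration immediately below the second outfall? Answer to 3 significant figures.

22.2 mg/L

Below outfall 1: Q → 48.93 m³/s, C = (42.00·0 + 6.930·125.0)/48.93 = 17.70 mg/L.
Below outfall 2: Q → 50.67 m³/s, C = (48.93·17.70 + 1.740·150.0)/50.67 = 22.25 mg/L.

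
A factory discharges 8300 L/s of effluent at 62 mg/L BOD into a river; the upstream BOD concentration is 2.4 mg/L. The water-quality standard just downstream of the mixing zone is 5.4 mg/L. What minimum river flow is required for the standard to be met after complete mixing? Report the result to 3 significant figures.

157000 L/s

Set C_mix = 5.4: (Q·2.400 + 8300·62.00) / (Q + 8300) = 5.4
→ Q = 8300·(62.00 − 5.4)/(5.4 − 2.400) = 156600 L/s.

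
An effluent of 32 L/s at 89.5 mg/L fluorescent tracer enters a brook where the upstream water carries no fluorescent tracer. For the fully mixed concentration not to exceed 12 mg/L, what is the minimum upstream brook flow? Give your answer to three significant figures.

207 L/s

Set C_mix = 12: (Q·0 + 32.00·89.50) / (Q + 32.00) = 12
→ Q = 32.00·(89.50 − 12)/(12 − 0) = 206.7 L/s.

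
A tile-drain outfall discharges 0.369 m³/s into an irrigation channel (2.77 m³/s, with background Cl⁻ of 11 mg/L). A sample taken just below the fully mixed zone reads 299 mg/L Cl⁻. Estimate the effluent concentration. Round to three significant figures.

2460 mg/L

Mass balance: 2.770·11.00 + 0.3690·Cₑ = 3.139·299.0
→ Cₑ = (3.139·299.0 − 2.770·11.00) / 0.3690 = 2461 mg/L.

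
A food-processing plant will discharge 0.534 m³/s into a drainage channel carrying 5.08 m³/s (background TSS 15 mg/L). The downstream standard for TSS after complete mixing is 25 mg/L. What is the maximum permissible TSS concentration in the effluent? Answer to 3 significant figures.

120 mg/L

At the limit, (Qr·Cr + Qe·Cₑ)/(Qr + Qe) = 25:
Cₑ = (5.614·25 − 5.080·15.00) / 0.5340 = 120.1 mg/L.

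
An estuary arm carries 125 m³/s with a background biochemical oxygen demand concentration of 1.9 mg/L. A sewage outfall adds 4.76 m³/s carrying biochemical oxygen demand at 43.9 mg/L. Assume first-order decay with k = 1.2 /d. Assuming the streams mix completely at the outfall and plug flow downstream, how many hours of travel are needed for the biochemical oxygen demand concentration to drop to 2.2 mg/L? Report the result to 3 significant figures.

Mass balance: C = (125.0·1.900 + 4.760·43.90) / 129.8 = 446.5/129.8 = 3.441 mg/L.
3.441·exp(−k·t) = 2.2 → t = ln(3.441/2.2)/k = 32200 s = 8.944 h.

8.94 h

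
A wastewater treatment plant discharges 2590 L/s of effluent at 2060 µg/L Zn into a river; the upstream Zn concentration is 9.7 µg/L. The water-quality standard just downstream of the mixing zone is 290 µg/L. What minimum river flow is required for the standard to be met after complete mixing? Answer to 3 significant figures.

Set C_mix = 290: (Q·9.700 + 2590·2060) / (Q + 2590) = 290
→ Q = 2590·(2060 − 290)/(290 − 9.700) = 16350 L/s.

16400 L/s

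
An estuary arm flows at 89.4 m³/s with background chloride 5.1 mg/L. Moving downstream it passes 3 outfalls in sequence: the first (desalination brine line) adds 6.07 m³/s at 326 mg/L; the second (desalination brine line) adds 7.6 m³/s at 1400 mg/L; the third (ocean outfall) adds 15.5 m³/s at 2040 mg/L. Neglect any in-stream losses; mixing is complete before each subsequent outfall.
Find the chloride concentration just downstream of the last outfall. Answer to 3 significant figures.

377 mg/L

Below outfall 1: Q → 95.47 m³/s, C = (89.40·5.100 + 6.070·326.0)/95.47 = 25.50 mg/L.
Below outfall 2: Q → 103.1 m³/s, C = (95.47·25.50 + 7.600·1400)/103.1 = 126.9 mg/L.
Below outfall 3: Q → 118.6 m³/s, C = (103.1·126.9 + 15.50·2040)/118.6 = 376.9 mg/L.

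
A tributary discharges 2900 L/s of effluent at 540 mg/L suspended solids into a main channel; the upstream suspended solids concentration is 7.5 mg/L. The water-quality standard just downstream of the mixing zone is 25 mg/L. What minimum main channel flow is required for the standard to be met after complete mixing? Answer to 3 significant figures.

Set C_mix = 25: (Q·7.500 + 2900·540.0) / (Q + 2900) = 25
→ Q = 2900·(540.0 − 25)/(25 − 7.500) = 85340 L/s.

85300 L/s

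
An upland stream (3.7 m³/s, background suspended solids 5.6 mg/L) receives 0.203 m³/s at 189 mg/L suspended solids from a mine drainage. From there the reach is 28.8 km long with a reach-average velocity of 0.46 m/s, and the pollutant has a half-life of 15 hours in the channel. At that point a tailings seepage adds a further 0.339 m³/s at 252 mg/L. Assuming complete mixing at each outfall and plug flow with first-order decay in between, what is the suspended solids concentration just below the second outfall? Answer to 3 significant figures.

Mass balance: C = (3.700·5.600 + 0.2030·189.0) / 3.903 = 59.09/3.903 = 15.14 mg/L; combined flow 3.903 m³/s.
Travel time t = 28.8·1000 / 0.46 = 62610 s = 17.39 h.
Half-life 15 h → k = ln 2 / 15 = 0.04621 h⁻¹ = 1.109 d⁻¹.
Decay over the reach: 15.14·exp(−kt) = 15.14·0.4477 = 6.778 mg/L.
Second outfall: C = (3.903·6.778 + 0.3390·252.0)/4.242 = 26.37 mg/L.

26.4 mg/L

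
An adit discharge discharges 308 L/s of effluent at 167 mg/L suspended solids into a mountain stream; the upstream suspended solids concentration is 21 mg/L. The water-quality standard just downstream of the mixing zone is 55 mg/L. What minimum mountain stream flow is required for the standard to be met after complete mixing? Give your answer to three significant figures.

1010 L/s

Set C_mix = 55: (Q·21.00 + 308.0·167.0) / (Q + 308.0) = 55
→ Q = 308.0·(167.0 − 55)/(55 − 21.00) = 1015 L/s.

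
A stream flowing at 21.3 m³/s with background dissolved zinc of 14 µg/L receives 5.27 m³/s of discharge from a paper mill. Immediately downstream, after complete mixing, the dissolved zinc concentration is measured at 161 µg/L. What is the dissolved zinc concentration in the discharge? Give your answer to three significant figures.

755 µg/L

Mass balance: 21.30·14.00 + 5.270·Cₑ = 26.57·161.0
→ Cₑ = (26.57·161.0 − 21.30·14.00) / 5.270 = 755.1 µg/L.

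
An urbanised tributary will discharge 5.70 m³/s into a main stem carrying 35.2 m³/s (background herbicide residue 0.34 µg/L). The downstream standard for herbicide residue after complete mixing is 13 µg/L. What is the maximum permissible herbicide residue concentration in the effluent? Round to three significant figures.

At the limit, (Qr·Cr + Qe·Cₑ)/(Qr + Qe) = 13:
Cₑ = (40.90·13 − 35.20·0.3400) / 5.700 = 91.18 µg/L.

91.2 µg/L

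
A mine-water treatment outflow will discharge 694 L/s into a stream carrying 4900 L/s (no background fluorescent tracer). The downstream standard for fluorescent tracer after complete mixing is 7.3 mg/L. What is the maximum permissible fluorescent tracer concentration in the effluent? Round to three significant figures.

At the limit, (Qr·Cr + Qe·Cₑ)/(Qr + Qe) = 7.3:
Cₑ = (5594·7.3 − 4900·0) / 694.0 = 58.84 mg/L.

58.8 mg/L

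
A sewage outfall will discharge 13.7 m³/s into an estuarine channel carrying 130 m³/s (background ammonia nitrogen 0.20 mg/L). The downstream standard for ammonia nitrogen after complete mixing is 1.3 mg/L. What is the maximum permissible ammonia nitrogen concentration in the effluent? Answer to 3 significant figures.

11.7 mg/L

At the limit, (Qr·Cr + Qe·Cₑ)/(Qr + Qe) = 1.3:
Cₑ = (143.7·1.3 − 130.0·0.2000) / 13.70 = 11.74 mg/L.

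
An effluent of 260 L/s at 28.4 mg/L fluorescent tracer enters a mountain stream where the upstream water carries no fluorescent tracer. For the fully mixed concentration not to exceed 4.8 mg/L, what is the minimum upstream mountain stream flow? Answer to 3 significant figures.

1280 L/s

Set C_mix = 4.8: (Q·0 + 260.0·28.40) / (Q + 260.0) = 4.8
→ Q = 260.0·(28.40 − 4.8)/(4.8 − 0) = 1278 L/s.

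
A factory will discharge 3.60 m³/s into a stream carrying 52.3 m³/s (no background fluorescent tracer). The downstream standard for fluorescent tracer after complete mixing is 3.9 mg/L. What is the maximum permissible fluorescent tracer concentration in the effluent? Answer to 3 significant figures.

60.6 mg/L

At the limit, (Qr·Cr + Qe·Cₑ)/(Qr + Qe) = 3.9:
Cₑ = (55.90·3.9 − 52.30·0) / 3.600 = 60.56 mg/L.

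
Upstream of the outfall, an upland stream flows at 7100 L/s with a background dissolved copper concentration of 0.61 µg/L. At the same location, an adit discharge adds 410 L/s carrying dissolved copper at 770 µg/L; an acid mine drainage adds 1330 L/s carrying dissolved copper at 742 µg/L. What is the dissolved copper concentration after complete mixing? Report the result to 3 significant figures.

148 µg/L

Flow-weighted average: C = (7100·0.6100 + 410.0·770.0 + 1330·742.0) / 8840 = 1307000/8840 = 147.8 µg/L.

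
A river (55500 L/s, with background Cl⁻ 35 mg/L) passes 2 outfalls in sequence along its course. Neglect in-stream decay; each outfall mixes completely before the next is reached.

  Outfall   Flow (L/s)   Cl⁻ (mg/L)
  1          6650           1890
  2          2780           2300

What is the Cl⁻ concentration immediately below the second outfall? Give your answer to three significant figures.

Outfall 1: combined Q = 62150 L/s; C = (55500·35.00 + 6650·1890)/62150 = 233.5 mg/L.
Outfall 2: combined Q = 64930 L/s; C = (62150·233.5 + 2780·2300)/64930 = 322.0 mg/L.

322 mg/L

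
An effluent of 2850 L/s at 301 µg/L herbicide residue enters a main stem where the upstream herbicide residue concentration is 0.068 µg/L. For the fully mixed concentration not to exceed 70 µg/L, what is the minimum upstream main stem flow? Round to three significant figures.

Set C_mix = 70: (Q·0.06800 + 2850·301.0) / (Q + 2850) = 70
→ Q = 2850·(301.0 − 70)/(70 − 0.06800) = 9414 L/s.

9410 L/s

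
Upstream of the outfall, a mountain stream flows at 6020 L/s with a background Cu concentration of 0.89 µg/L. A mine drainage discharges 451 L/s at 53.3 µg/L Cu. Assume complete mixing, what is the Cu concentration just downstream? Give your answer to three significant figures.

4.54 µg/L

Mass balance: C = (6020·0.8900 + 451.0·53.30) / 6471 = 29400/6471 = 4.543 µg/L.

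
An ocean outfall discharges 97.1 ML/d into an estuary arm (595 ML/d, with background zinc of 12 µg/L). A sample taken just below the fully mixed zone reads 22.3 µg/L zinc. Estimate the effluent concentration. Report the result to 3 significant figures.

Mass balance: 595.0·12.00 + 97.10·Cₑ = 692.1·22.30
→ Cₑ = (692.1·22.30 − 595.0·12.00) / 97.10 = 85.42 µg/L.

85.4 µg/L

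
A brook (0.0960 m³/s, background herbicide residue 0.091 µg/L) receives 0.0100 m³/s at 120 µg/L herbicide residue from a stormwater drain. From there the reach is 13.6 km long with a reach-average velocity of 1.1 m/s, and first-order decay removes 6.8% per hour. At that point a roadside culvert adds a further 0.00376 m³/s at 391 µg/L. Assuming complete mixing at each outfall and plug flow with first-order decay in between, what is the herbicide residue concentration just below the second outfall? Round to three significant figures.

Mass balance: C = (0.09600·0.09100 + 0.01000·120.0) / 0.1060 = 1.209/0.1060 = 11.40 µg/L; combined flow 0.1060 m³/s.
Travel time t = 13.6·1000 / 1.1 = 12360 s = 3.434 h.
6.8%/h lost → k = −ln(1 − 0.068) = 0.07042 h⁻¹.
First-order decay: C = 11.40·exp(−k·t) = 11.40·0.7852 = 8.953 µg/L.
Second outfall: C = (0.1060·8.953 + 0.003760·391.0)/0.1098 = 22.04 µg/L.

22.0 µg/L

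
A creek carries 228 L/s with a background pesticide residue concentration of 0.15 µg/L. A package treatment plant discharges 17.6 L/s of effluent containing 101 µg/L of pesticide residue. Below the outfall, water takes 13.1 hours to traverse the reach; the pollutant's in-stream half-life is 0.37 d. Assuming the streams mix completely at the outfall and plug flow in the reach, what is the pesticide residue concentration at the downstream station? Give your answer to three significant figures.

Mixed concentration C = ΣQC/ΣQ = (228.0·0.1500 + 17.60·101.0) / 245.6 = 1812/245.6 = 7.377 µg/L.
Half-life 0.37 d → k = ln 2 / 0.37 = 1.873 d⁻¹.
Decay over the reach: 7.377·exp(−kt) = 7.377·0.3597 = 2.653 µg/L.

2.65 µg/L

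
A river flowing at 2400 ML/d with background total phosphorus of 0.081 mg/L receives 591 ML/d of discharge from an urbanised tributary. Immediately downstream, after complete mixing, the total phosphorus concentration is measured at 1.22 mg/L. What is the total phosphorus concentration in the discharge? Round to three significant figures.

5.85 mg/L

Mass balance: 2400·0.08100 + 591.0·Cₑ = 2991·1.220
→ Cₑ = (2991·1.220 − 2400·0.08100) / 591.0 = 5.845 mg/L.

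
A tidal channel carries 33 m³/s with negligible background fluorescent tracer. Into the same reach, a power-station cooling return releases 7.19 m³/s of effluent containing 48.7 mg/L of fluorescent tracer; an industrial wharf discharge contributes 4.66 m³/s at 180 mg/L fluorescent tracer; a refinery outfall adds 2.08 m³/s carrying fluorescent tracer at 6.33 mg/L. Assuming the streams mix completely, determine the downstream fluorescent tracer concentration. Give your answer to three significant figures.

Conservation of mass: C = (33.00·0 + 7.190·48.70 + 4.660·180.0 + 2.080·6.330) / 46.93 = 1202/46.93 = 25.62 mg/L.

25.6 mg/L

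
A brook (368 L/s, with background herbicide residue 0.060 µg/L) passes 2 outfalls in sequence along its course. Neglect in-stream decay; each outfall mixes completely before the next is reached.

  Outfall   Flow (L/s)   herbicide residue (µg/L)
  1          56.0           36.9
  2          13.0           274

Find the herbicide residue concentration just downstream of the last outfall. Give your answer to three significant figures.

12.9 µg/L

Below outfall 1: Q → 424.0 L/s, C = (368.0·0.06000 + 56.00·36.90)/424.0 = 4.926 µg/L.
Below outfall 2: Q → 437.0 L/s, C = (424.0·4.926 + 13.00·274.0)/437.0 = 12.93 µg/L.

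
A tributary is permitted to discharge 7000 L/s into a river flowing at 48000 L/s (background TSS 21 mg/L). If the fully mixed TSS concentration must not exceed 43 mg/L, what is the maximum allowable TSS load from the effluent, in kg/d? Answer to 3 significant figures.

Mass balance at the limit: 48000·21.00 + 7000·Cₑ = 55000·43 → Cₑ = 193.9 mg/L.
7000 L/s = 7.000 m³/s. Load = 7.000 m³/s × 193.9 g/m³ × 86 400 s/d = 117200 kg/d.

117000 kg/d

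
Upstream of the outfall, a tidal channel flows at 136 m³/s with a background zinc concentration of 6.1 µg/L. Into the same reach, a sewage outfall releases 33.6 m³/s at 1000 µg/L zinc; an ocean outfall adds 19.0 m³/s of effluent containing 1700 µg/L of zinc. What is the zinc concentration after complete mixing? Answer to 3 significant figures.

Flow-weighted average: C = (136.0·6.100 + 33.60·1000 + 19.00·1700) / 188.6 = 66730/188.6 = 353.8 µg/L.

354 µg/L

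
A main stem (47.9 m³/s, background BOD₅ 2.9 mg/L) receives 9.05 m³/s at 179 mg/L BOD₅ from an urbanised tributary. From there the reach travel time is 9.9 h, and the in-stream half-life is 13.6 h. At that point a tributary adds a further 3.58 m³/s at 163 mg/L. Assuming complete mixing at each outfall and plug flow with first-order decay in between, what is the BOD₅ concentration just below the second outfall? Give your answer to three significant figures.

27.2 mg/L

Mixed concentration C = ΣQC/ΣQ = (47.90·2.900 + 9.050·179.0) / 56.95 = 1759/56.95 = 30.88 mg/L; combined flow 56.95 m³/s.
Half-life 13.6 h → k = ln 2 / 13.6 = 0.05097 h⁻¹ = 1.223 d⁻¹.
Decay over the reach: 30.88·exp(−kt) = 30.88·0.6038 = 18.65 mg/L.
Second outfall: C = (56.95·18.65 + 3.580·163.0)/60.53 = 27.18 mg/L.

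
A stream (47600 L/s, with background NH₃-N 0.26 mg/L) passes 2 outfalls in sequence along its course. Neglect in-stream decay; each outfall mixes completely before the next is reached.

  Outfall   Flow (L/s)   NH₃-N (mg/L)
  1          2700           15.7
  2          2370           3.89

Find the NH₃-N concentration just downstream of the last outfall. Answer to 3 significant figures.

Outfall 1: combined Q = 50300 L/s; C = (47600·0.2600 + 2700·15.70)/50300 = 1.089 mg/L.
Outfall 2: combined Q = 52670 L/s; C = (50300·1.089 + 2370·3.890)/52670 = 1.215 mg/L.

1.21 mg/L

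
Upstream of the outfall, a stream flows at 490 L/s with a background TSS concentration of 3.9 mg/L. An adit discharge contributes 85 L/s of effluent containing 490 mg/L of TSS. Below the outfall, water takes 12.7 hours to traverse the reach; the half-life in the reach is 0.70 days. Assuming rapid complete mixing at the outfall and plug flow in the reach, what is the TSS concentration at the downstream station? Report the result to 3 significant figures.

Mass balance: C = (490.0·3.900 + 85.00·490.0) / 575.0 = 43560/575.0 = 75.76 mg/L.
Half-life 0.70 d → k = ln 2 / 0.70 = 0.9902 d⁻¹.
After decay, C = 75.76 × e^(−kt) = 75.76 × 0.5922 = 44.86 mg/L.

44.9 mg/L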